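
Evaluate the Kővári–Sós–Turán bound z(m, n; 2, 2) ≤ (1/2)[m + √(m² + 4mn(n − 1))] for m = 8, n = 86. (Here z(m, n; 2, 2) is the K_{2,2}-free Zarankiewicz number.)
z(8, 86; 2, 2) ≤ (1/2)[8 + √(8² + 4·8·86·85)] = (1/2)[8 + √233984] = 245.8595

Kővári–Sós–Turán: let r_1, ..., r_8 be the row sums and z = Σ r_i the total number of 1s. Each pair of columns can share at most one row with both entries 1 (else a 2×2 all-ones block appears), so Σ_i C(r_i, 2) ≤ C(86, 2) = 3655. By convexity Σ_i C(r_i, 2) ≥ 8·C(z/8, 2) = z(z − 8)/(2·8), giving z² − 8z − 8·86·85 ≤ 0 and hence z ≤ (1/2)[8 + √(64 + 4·58480)] = (1/2)[8 + √233984] ≈ (1/2)(8 + 483.7189) = 245.8595.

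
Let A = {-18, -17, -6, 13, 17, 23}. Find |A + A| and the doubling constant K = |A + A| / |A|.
K = |A + A| / |A| = 21/6 = 7/2

Enumerate A + A = {a + b : a, b ∈ A}. With |A| = 6, there are |A|^2 = 36 ordered sum pairs; collecting distinct values, A + A = {-36, -35, -34, -24, -23, -12, -5, -4, -1, 0, 5, 6, 7, 11, 17, 26, 30, 34, 36, 40, 46}, so |A + A| = 21. Thus K = 21/6 = 7/2. For comparison, the minimum possible |A + A| over all 6-element sets is 2·6 − 1 = 11 (so min K = 11/6), attained only by arithmetic progressions.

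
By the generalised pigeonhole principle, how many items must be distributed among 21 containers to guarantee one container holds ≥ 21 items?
n = (21 − 1)·21 + 1 = 421

By the generalised pigeonhole principle, to guarantee some box contains ≥ r objects we need more than (r − 1) · k objects total. Threshold: n = (r − 1) · k + 1. With r = 21 and k = 21: n = 20 · 21 + 1 = 420 + 1 = 421. For n = 420 = 20 · 21, we can put exactly 20 objects in every box, avoiding 21 in any single one — so 421 is tight.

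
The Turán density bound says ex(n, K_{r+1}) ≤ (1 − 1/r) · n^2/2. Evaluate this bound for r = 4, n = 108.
Turán density bound = (3/4) · 108^2/2 = 4374

Turán's theorem: ex(n, K_{r+1}) is achieved by the complete r-partite Turán graph T(n, r) with parts as balanced as possible, and is at most (1 − 1/r) · n^2/2. For r = 4, n = 108: the density bound is (3/4) · 11664/2 = 4374. Since 4 ∣ 108, the Turán graph T(108, 4) has parts of equal size 27, and its edge count e(T(108, 4)) = 4374 attains the density bound exactly.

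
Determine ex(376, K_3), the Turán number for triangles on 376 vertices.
ex(376, K_3) = ⌊376^2/4⌋ = 35344

Mantel (1907): a triangle-free graph on n vertices has at most ⌊n^2/4⌋ edges, with equality for the complete bipartite graph K_{⌊n/2⌋, ⌈n/2⌉}. For n = 376: ⌊376^2/4⌋ = ⌊141376/4⌋ = 35344. The extremal graph is K_{188, 188}, which has 188·188 = 35344 edges.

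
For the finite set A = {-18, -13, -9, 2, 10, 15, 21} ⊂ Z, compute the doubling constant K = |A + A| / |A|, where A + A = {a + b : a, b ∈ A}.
K = |A + A| / |A| = 26/7

Enumerate A + A = {a + b : a, b ∈ A}. With |A| = 7, there are |A|^2 = 49 ordered sum pairs; collecting distinct values, A + A = {-36, -31, -27, -26, -22, -18, -16, -11, -8, -7, -3, 1, 2, 3, 4, 6, 8, 12, 17, 20, 23, 25, 30, 31, 36, 42}, so |A + A| = 26. Thus K = 26/7. For comparison, the minimum possible |A + A| over all 7-element sets is 2·7 − 1 = 13 (so min K = 13/7), attained only by arithmetic progressions.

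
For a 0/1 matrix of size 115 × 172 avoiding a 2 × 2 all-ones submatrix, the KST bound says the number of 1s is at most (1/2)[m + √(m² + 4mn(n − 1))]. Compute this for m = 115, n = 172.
z(115, 172; 2, 2) ≤ (1/2)[115 + √(115² + 4·115·172·171)] = (1/2)[115 + √13542745] = 1897.5234

Kővári–Sós–Turán: let r_1, ..., r_115 be the row sums and z = Σ r_i the total number of 1s. Each pair of columns can share at most one row with both entries 1 (else a 2×2 all-ones block appears), so Σ_i C(r_i, 2) ≤ C(172, 2) = 14706. By convexity Σ_i C(r_i, 2) ≥ 115·C(z/115, 2) = z(z − 115)/(2·115), giving z² − 115z − 115·172·171 ≤ 0 and hence z ≤ (1/2)[115 + √(13225 + 4·3382380)] = (1/2)[115 + √13542745] ≈ (1/2)(115 + 3680.0469) = 1897.5234.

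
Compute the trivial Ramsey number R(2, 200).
R(2, 200) = 200

R(2, k) = k for all k ≥ 2: in a 2-colouring of K_k, either some edge is red (a red K_2) or all edges are blue (a blue K_k). And K_{199} coloured all-blue has no blue K_200, so R(2, 200) > 199. Hence R(2, 200) = 200.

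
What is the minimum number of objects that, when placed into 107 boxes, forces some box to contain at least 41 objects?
n = (41 − 1)·107 + 1 = 4281

By the generalised pigeonhole principle, to guarantee some box contains ≥ r objects we need more than (r − 1) · k objects total. Threshold: n = (r − 1) · k + 1. With r = 41 and k = 107: n = 40 · 107 + 1 = 4280 + 1 = 4281. For n = 4280 = 40 · 107, we can put exactly 40 objects in every box, avoiding 41 in any single one — so 4281 is tight.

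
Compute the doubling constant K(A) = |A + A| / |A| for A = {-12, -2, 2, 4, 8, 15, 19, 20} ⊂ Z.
K = |A + A| / |A| = 31/8

Enumerate A + A = {a + b : a, b ∈ A}. With |A| = 8, there are |A|^2 = 64 ordered sum pairs; collecting distinct values, A + A = {-24, -14, -10, -8, -4, 0, 2, 3, 4, 6, 7, 8, 10, 12, 13, 16, 17, 18, 19, 21, 22, 23, 24, 27, 28, 30, 34, 35, 38, 39, 40}, so |A + A| = 31. Thus K = 31/8. For comparison, the minimum possible |A + A| over all 8-element sets is 2·8 − 1 = 15 (so min K = 15/8), attained only by arithmetic progressions.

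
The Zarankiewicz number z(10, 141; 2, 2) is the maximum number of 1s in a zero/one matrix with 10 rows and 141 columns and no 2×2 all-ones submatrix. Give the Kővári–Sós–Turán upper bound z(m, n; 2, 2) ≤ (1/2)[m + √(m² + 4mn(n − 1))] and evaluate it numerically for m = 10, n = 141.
z(10, 141; 2, 2) ≤ (1/2)[10 + √(10² + 4·10·141·140)] = (1/2)[10 + √789700] = 449.3253

Kővári–Sós–Turán: let r_1, ..., r_10 be the row sums and z = Σ r_i the total number of 1s. Each pair of columns can share at most one row with both entries 1 (else a 2×2 all-ones block appears), so Σ_i C(r_i, 2) ≤ C(141, 2) = 9870. By convexity Σ_i C(r_i, 2) ≥ 10·C(z/10, 2) = z(z − 10)/(2·10), giving z² − 10z − 10·141·140 ≤ 0 and hence z ≤ (1/2)[10 + √(100 + 4·197400)] = (1/2)[10 + √789700] ≈ (1/2)(10 + 888.6507) = 449.3253.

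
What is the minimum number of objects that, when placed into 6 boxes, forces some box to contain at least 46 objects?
n = (46 − 1)·6 + 1 = 271

By the generalised pigeonhole principle, to guarantee some box contains ≥ r objects we need more than (r − 1) · k objects total. Threshold: n = (r − 1) · k + 1. With r = 46 and k = 6: n = 45 · 6 + 1 = 270 + 1 = 271. For n = 270 = 45 · 6, we can put exactly 45 objects in every box, avoiding 46 in any single one — so 271 is tight.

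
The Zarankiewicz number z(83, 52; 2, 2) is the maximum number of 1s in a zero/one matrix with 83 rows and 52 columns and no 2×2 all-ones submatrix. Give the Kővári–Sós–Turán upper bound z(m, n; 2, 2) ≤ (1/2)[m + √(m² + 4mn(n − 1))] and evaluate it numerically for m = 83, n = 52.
z(83, 52; 2, 2) ≤ (1/2)[83 + √(83² + 4·83·52·51)] = (1/2)[83 + √887353] = 512.4971

Kővári–Sós–Turán: let r_1, ..., r_83 be the row sums and z = Σ r_i the total number of 1s. Each pair of columns can share at most one row with both entries 1 (else a 2×2 all-ones block appears), so Σ_i C(r_i, 2) ≤ C(52, 2) = 1326. By convexity Σ_i C(r_i, 2) ≥ 83·C(z/83, 2) = z(z − 83)/(2·83), giving z² − 83z − 83·52·51 ≤ 0 and hence z ≤ (1/2)[83 + √(6889 + 4·220116)] = (1/2)[83 + √887353] ≈ (1/2)(83 + 941.9942) = 512.4971.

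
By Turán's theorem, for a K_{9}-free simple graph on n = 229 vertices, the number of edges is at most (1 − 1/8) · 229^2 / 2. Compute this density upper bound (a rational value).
Turán density bound = (7/8) · 229^2/2 = 367087/16 ≈ 22942.9375

Turán's theorem: ex(n, K_{r+1}) is achieved by the complete r-partite Turán graph T(n, r) with parts as balanced as possible, and is at most (1 − 1/r) · n^2/2. For r = 8, n = 229: the density bound is (7/8) · 52441/2 = 367087/16 ≈ 22942.9375. The integer-valued extremum is e(T(229, 8)) = 22942, which is strictly less than the density bound 367087/16 since 8 ∤ 229 (the parts of T(229, 8) cannot all be equal).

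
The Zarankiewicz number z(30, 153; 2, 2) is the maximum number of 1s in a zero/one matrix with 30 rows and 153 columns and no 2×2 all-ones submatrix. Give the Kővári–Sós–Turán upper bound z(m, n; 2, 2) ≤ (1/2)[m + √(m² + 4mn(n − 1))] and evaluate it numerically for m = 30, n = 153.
z(30, 153; 2, 2) ≤ (1/2)[30 + √(30² + 4·30·153·152)] = (1/2)[30 + √2791620] = 850.4071

Kővári–Sós–Turán: let r_1, ..., r_30 be the row sums and z = Σ r_i the total number of 1s. Each pair of columns can share at most one row with both entries 1 (else a 2×2 all-ones block appears), so Σ_i C(r_i, 2) ≤ C(153, 2) = 11628. By convexity Σ_i C(r_i, 2) ≥ 30·C(z/30, 2) = z(z − 30)/(2·30), giving z² − 30z − 30·153·152 ≤ 0 and hence z ≤ (1/2)[30 + √(900 + 4·697680)] = (1/2)[30 + √2791620] ≈ (1/2)(30 + 1670.8142) = 850.4071.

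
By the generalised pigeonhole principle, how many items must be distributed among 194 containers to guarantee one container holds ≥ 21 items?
n = (21 − 1)·194 + 1 = 3881

By the generalised pigeonhole principle, to guarantee some box contains ≥ r objects we need more than (r − 1) · k objects total. Threshold: n = (r − 1) · k + 1. With r = 21 and k = 194: n = 20 · 194 + 1 = 3880 + 1 = 3881. For n = 3880 = 20 · 194, we can put exactly 20 objects in every box, avoiding 21 in any single one — so 3881 is tight.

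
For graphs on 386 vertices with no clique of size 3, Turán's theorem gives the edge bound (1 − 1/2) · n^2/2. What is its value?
Turán density bound = (1/2) · 386^2/2 = 37249

Turán's theorem: ex(n, K_{r+1}) is achieved by the complete r-partite Turán graph T(n, r) with parts as balanced as possible, and is at most (1 − 1/r) · n^2/2. For r = 2, n = 386: the density bound is (1/2) · 148996/2 = 37249. Since 2 ∣ 386, the Turán graph T(386, 2) has parts of equal size 193, and its edge count e(T(386, 2)) = 37249 attains the density bound exactly.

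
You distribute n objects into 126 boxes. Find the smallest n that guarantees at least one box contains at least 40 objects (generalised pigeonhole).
n = (40 − 1)·126 + 1 = 4915

By the generalised pigeonhole principle, to guarantee some box contains ≥ r objects we need more than (r − 1) · k objects total. Threshold: n = (r − 1) · k + 1. With r = 40 and k = 126: n = 39 · 126 + 1 = 4914 + 1 = 4915. For n = 4914 = 39 · 126, we can put exactly 39 objects in every box, avoiding 40 in any single one — so 4915 is tight.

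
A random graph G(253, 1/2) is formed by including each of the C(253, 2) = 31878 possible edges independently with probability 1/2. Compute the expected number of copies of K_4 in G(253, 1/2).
E[# K_4] = C(253, 4) · (1/2)^C(4, 2) = 166695375 / 2^6 = 2604615.234375

For each 4-subset S of vertices (there are C(253, 4) = 166695375 such S), let X_S = 1 if S induces a K_4 (all C(4, 2) = 6 edges present). Then P(X_S = 1) = (1/2)^6 = 1/64. By linearity of expectation, E[# K_4] = C(253, 4) · (1/2)^6 = 166695375 / 64 = 2604615.234375.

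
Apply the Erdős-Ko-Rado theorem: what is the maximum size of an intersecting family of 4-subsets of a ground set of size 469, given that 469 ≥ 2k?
max |F| = C(468, 3) = 16974516

Erdős-Ko-Rado (1961): when n ≥ 2k, max |F| = C(n−1, k−1). The bound is attained by the star {A : i ∈ A} for any fixed i ∈ [n]. Here C(469−1, 4−1) = C(468, 3) = 16974516.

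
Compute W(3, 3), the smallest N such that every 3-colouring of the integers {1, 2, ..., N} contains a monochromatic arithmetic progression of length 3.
W(3, 3) = 27

This is a classical value, W(3, 3) = 27, established by combining an explicit 3-colouring of {1, ..., 26} with no monochromatic 3-AP (giving the lower bound W(3, 3) > 26) and a finite case analysis / exhaustive computer search showing every 3-colouring of {1, ..., 27} has such an AP.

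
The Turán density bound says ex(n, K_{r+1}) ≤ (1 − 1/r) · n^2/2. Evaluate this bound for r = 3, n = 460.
Turán density bound = (2/3) · 460^2/2 = 211600/3 ≈ 70533.3333

Turán's theorem: ex(n, K_{r+1}) is achieved by the complete r-partite Turán graph T(n, r) with parts as balanced as possible, and is at most (1 − 1/r) · n^2/2. For r = 3, n = 460: the density bound is (2/3) · 211600/2 = 211600/3 ≈ 70533.3333. The integer-valued extremum is e(T(460, 3)) = 70533, which is strictly less than the density bound 211600/3 since 3 ∤ 460 (the parts of T(460, 3) cannot all be equal).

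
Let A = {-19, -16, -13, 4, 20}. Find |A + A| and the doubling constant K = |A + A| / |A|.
K = |A + A| / |A| = 14/5

Enumerate A + A = {a + b : a, b ∈ A}. With |A| = 5, there are |A|^2 = 25 ordered sum pairs; collecting distinct values, A + A = {-38, -35, -32, -29, -26, -15, -12, -9, 1, 4, 7, 8, 24, 40}, so |A + A| = 14. Thus K = 14/5. For comparison, the minimum possible |A + A| over all 5-element sets is 2·5 − 1 = 9 (so min K = 9/5), attained only by arithmetic progressions.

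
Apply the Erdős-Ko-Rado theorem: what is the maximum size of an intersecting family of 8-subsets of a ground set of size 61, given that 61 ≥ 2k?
max |F| = C(60, 7) = 386206920

The Erdős-Ko-Rado theorem states: for n ≥ 2k, an intersecting family of k-subsets of an n-element set has size at most C(n − 1, k − 1), with equality for 'star' families {A ⊆ [n] : |A| = k, i ∈ A} (fix an element i). For n = 61, k = 8: C(60, 7) = 386206920.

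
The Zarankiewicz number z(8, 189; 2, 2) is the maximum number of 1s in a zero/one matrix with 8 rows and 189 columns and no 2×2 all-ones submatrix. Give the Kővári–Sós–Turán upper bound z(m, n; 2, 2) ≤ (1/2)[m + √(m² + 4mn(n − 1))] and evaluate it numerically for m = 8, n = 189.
z(8, 189; 2, 2) ≤ (1/2)[8 + √(8² + 4·8·189·188)] = (1/2)[8 + √1137088] = 537.1716

Kővári–Sós–Turán: let r_1, ..., r_8 be the row sums and z = Σ r_i the total number of 1s. Each pair of columns can share at most one row with both entries 1 (else a 2×2 all-ones block appears), so Σ_i C(r_i, 2) ≤ C(189, 2) = 17766. By convexity Σ_i C(r_i, 2) ≥ 8·C(z/8, 2) = z(z − 8)/(2·8), giving z² − 8z − 8·189·188 ≤ 0 and hence z ≤ (1/2)[8 + √(64 + 4·284256)] = (1/2)[8 + √1137088] ≈ (1/2)(8 + 1066.3433) = 537.1716.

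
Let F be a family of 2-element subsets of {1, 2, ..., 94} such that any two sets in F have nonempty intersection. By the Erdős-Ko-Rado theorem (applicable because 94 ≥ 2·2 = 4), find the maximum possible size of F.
max |F| = C(93, 1) = 93

Erdős-Ko-Rado (1961): when n ≥ 2k, max |F| = C(n−1, k−1). The bound is attained by the star {A : i ∈ A} for any fixed i ∈ [n]. Here C(94−1, 2−1) = C(93, 1) = 93.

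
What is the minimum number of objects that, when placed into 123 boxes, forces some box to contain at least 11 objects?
n = (11 − 1)·123 + 1 = 1231

By the generalised pigeonhole principle, to guarantee some box contains ≥ r objects we need more than (r − 1) · k objects total. Threshold: n = (r − 1) · k + 1. With r = 11 and k = 123: n = 10 · 123 + 1 = 1230 + 1 = 1231. For n = 1230 = 10 · 123, we can put exactly 10 objects in every box, avoiding 11 in any single one — so 1231 is tight.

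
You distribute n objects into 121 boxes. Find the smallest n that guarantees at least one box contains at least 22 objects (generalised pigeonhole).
n = (22 − 1)·121 + 1 = 2542

By the generalised pigeonhole principle, to guarantee some box contains ≥ r objects we need more than (r − 1) · k objects total. Threshold: n = (r − 1) · k + 1. With r = 22 and k = 121: n = 21 · 121 + 1 = 2541 + 1 = 2542. For n = 2541 = 21 · 121, we can put exactly 21 objects in every box, avoiding 22 in any single one — so 2542 is tight.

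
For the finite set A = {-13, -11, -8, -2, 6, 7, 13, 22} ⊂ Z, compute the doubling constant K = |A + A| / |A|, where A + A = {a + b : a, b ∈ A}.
K = |A + A| / |A| = 31/8

Enumerate A + A = {a + b : a, b ∈ A}. With |A| = 8, there are |A|^2 = 64 ordered sum pairs; collecting distinct values, A + A = {-26, -24, -22, -21, -19, -16, -15, -13, -10, -7, -6, -5, -4, -2, -1, 0, 2, 4, 5, 9, 11, 12, 13, 14, 19, 20, 26, 28, 29, 35, 44}, so |A + A| = 31. Thus K = 31/8. For comparison, the minimum possible |A + A| over all 8-element sets is 2·8 − 1 = 15 (so min K = 15/8), attained only by arithmetic progressions.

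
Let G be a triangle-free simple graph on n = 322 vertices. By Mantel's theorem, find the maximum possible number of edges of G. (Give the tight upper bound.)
ex(322, K_3) = ⌊322^2/4⌋ = 25921

Mantel (1907): a triangle-free graph on n vertices has at most ⌊n^2/4⌋ edges, with equality for the complete bipartite graph K_{⌊n/2⌋, ⌈n/2⌉}. For n = 322: ⌊322^2/4⌋ = ⌊103684/4⌋ = 25921. The extremal graph is K_{161, 161}, which has 161·161 = 25921 edges.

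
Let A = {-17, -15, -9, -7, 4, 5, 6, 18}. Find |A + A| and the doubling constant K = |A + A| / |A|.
K = |A + A| / |A| = 30/8 = 15/4

Enumerate A + A = {a + b : a, b ∈ A}. With |A| = 8, there are |A|^2 = 64 ordered sum pairs; collecting distinct values, A + A = {-34, -32, -30, -26, -24, -22, -18, -16, -14, -13, -12, -11, -10, -9, -5, -4, -3, -2, -1, 1, 3, 8, 9, 10, 11, 12, 22, 23, 24, 36}, so |A + A| = 30. Thus K = 30/8 = 15/4. For comparison, the minimum possible |A + A| over all 8-element sets is 2·8 − 1 = 15 (so min K = 15/8), attained only by arithmetic progressions.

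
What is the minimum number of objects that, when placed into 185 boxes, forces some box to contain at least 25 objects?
n = (25 − 1)·185 + 1 = 4441

By the generalised pigeonhole principle, to guarantee some box contains ≥ r objects we need more than (r − 1) · k objects total. Threshold: n = (r − 1) · k + 1. With r = 25 and k = 185: n = 24 · 185 + 1 = 4440 + 1 = 4441. For n = 4440 = 24 · 185, we can put exactly 24 objects in every box, avoiding 25 in any single one — so 4441 is tight.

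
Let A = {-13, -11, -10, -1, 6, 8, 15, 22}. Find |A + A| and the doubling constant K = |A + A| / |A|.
K = |A + A| / |A| = 29/8

Enumerate A + A = {a + b : a, b ∈ A}. With |A| = 8, there are |A|^2 = 64 ordered sum pairs; collecting distinct values, A + A = {-26, -24, -23, -22, -21, -20, -14, -12, -11, -7, -5, -4, -3, -2, 2, 4, 5, 7, 9, 11, 12, 14, 16, 21, 23, 28, 30, 37, 44}, so |A + A| = 29. Thus K = 29/8. For comparison, the minimum possible |A + A| over all 8-element sets is 2·8 − 1 = 15 (so min K = 15/8), attained only by arithmetic progressions.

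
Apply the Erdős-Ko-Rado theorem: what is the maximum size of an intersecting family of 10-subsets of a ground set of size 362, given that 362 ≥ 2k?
max |F| = C(361, 9) = 259506762462987205

Erdős-Ko-Rado (1961): when n ≥ 2k, max |F| = C(n−1, k−1). The bound is attained by the star {A : i ∈ A} for any fixed i ∈ [n]. Here C(362−1, 10−1) = C(361, 9) = 259506762462987205.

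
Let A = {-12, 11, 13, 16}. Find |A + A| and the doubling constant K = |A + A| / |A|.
K = |A + A| / |A| = 10/4 = 5/2

Enumerate A + A = {a + b : a, b ∈ A}. With |A| = 4, there are |A|^2 = 16 ordered sum pairs; collecting distinct values, A + A = {-24, -1, 1, 4, 22, 24, 26, 27, 29, 32}, so |A + A| = 10. Thus K = 10/4 = 5/2. For comparison, the minimum possible |A + A| over all 4-element sets is 2·4 − 1 = 7 (so min K = 7/4), attained only by arithmetic progressions.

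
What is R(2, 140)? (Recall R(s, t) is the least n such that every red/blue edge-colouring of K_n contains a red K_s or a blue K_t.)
R(2, 140) = 140

R(2, k) = k for all k ≥ 2: in a 2-colouring of K_k, either some edge is red (a red K_2) or all edges are blue (a blue K_k). And K_{139} coloured all-blue has no blue K_140, so R(2, 140) > 139. Hence R(2, 140) = 140.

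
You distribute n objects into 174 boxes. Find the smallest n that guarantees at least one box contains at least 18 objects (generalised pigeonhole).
n = (18 − 1)·174 + 1 = 2959

By the generalised pigeonhole principle, to guarantee some box contains ≥ r objects we need more than (r − 1) · k objects total. Threshold: n = (r − 1) · k + 1. With r = 18 and k = 174: n = 17 · 174 + 1 = 2958 + 1 = 2959. For n = 2958 = 17 · 174, we can put exactly 17 objects in every box, avoiding 18 in any single one — so 2959 is tight.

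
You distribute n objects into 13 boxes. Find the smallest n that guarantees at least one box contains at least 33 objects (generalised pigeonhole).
n = (33 − 1)·13 + 1 = 417

By the generalised pigeonhole principle, to guarantee some box contains ≥ r objects we need more than (r − 1) · k objects total. Threshold: n = (r − 1) · k + 1. With r = 33 and k = 13: n = 32 · 13 + 1 = 416 + 1 = 417. For n = 416 = 32 · 13, we can put exactly 32 objects in every box, avoiding 33 in any single one — so 417 is tight.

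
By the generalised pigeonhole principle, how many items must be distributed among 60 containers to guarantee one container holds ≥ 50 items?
n = (50 − 1)·60 + 1 = 2941

By the generalised pigeonhole principle, to guarantee some box contains ≥ r objects we need more than (r − 1) · k objects total. Threshold: n = (r − 1) · k + 1. With r = 50 and k = 60: n = 49 · 60 + 1 = 2940 + 1 = 2941. For n = 2940 = 49 · 60, we can put exactly 49 objects in every box, avoiding 50 in any single one — so 2941 is tight.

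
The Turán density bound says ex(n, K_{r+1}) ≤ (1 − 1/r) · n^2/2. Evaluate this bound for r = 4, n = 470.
Turán density bound = (3/4) · 470^2/2 = 165675/2 ≈ 82837.5

Turán's theorem: ex(n, K_{r+1}) is achieved by the complete r-partite Turán graph T(n, r) with parts as balanced as possible, and is at most (1 − 1/r) · n^2/2. For r = 4, n = 470: the density bound is (3/4) · 220900/2 = 165675/2 ≈ 82837.5. The integer-valued extremum is e(T(470, 4)) = 82837, which is strictly less than the density bound 165675/2 since 4 ∤ 470 (the parts of T(470, 4) cannot all be equal).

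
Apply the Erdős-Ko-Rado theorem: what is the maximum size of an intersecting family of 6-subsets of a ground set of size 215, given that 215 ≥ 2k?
max |F| = C(214, 5) = 3568204542

The Erdős-Ko-Rado theorem states: for n ≥ 2k, an intersecting family of k-subsets of an n-element set has size at most C(n − 1, k − 1), with equality for 'star' families {A ⊆ [n] : |A| = k, i ∈ A} (fix an element i). For n = 215, k = 6: C(214, 5) = 3568204542.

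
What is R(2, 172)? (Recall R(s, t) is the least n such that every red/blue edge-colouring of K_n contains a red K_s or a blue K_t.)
R(2, 172) = 172

R(2, k) = k for all k ≥ 2: in a 2-colouring of K_k, either some edge is red (a red K_2) or all edges are blue (a blue K_k). And K_{171} coloured all-blue has no blue K_172, so R(2, 172) > 171. Hence R(2, 172) = 172.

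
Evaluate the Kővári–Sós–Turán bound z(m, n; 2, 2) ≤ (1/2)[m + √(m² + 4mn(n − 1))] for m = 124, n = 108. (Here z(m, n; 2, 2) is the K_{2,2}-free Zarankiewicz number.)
z(124, 108; 2, 2) ≤ (1/2)[124 + √(124² + 4·124·108·107)] = (1/2)[124 + √5747152] = 1260.6609

Kővári–Sós–Turán: let r_1, ..., r_124 be the row sums and z = Σ r_i the total number of 1s. Each pair of columns can share at most one row with both entries 1 (else a 2×2 all-ones block appears), so Σ_i C(r_i, 2) ≤ C(108, 2) = 5778. By convexity Σ_i C(r_i, 2) ≥ 124·C(z/124, 2) = z(z − 124)/(2·124), giving z² − 124z − 124·108·107 ≤ 0 and hence z ≤ (1/2)[124 + √(15376 + 4·1432944)] = (1/2)[124 + √5747152] ≈ (1/2)(124 + 2397.3218) = 1260.6609.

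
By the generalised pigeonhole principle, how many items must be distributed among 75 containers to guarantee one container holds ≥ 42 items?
n = (42 − 1)·75 + 1 = 3076

By the generalised pigeonhole principle, to guarantee some box contains ≥ r objects we need more than (r − 1) · k objects total. Threshold: n = (r − 1) · k + 1. With r = 42 and k = 75: n = 41 · 75 + 1 = 3075 + 1 = 3076. For n = 3075 = 41 · 75, we can put exactly 41 objects in every box, avoiding 42 in any single one — so 3076 is tight.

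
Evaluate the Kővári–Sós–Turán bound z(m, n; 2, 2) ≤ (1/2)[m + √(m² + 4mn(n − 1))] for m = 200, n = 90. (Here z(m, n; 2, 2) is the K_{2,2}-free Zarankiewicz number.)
z(200, 90; 2, 2) ≤ (1/2)[200 + √(200² + 4·200·90·89)] = (1/2)[200 + √6448000] = 1369.6456

Kővári–Sós–Turán: let r_1, ..., r_200 be the row sums and z = Σ r_i the total number of 1s. Each pair of columns can share at most one row with both entries 1 (else a 2×2 all-ones block appears), so Σ_i C(r_i, 2) ≤ C(90, 2) = 4005. By convexity Σ_i C(r_i, 2) ≥ 200·C(z/200, 2) = z(z − 200)/(2·200), giving z² − 200z − 200·90·89 ≤ 0 and hence z ≤ (1/2)[200 + √(40000 + 4·1602000)] = (1/2)[200 + √6448000] ≈ (1/2)(200 + 2539.2912) = 1369.6456.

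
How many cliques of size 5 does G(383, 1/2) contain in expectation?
E[# K_5] = C(383, 5) · (1/2)^C(5, 2) = 66900393631 / 2^10 ≈ 65332415.655273

For each 5-subset S of vertices (there are C(383, 5) = 66900393631 such S), let X_S = 1 if S induces a K_5 (all C(5, 2) = 10 edges present). Then P(X_S = 1) = (1/2)^10 = 1/1024. By linearity of expectation, E[# K_5] = C(383, 5) · (1/2)^10 = 66900393631 / 1024 ≈ 65332415.655273.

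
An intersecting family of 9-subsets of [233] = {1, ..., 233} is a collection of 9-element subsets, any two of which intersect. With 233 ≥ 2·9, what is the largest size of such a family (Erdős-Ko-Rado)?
max |F| = C(232, 8) = 184244452838325

The Erdős-Ko-Rado theorem states: for n ≥ 2k, an intersecting family of k-subsets of an n-element set has size at most C(n − 1, k − 1), with equality for 'star' families {A ⊆ [n] : |A| = k, i ∈ A} (fix an element i). For n = 233, k = 9: C(232, 8) = 184244452838325.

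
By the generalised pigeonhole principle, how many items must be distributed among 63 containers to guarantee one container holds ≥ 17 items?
n = (17 − 1)·63 + 1 = 1009

By the generalised pigeonhole principle, to guarantee some box contains ≥ r objects we need more than (r − 1) · k objects total. Threshold: n = (r − 1) · k + 1. With r = 17 and k = 63: n = 16 · 63 + 1 = 1008 + 1 = 1009. For n = 1008 = 16 · 63, we can put exactly 16 objects in every box, avoiding 17 in any single one — so 1009 is tight.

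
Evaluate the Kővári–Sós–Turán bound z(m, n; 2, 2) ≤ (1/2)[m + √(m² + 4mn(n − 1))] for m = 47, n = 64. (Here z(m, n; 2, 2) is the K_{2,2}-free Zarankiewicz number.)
z(47, 64; 2, 2) ≤ (1/2)[47 + √(47² + 4·47·64·63)] = (1/2)[47 + √760225] = 459.4544

Kővári–Sós–Turán: let r_1, ..., r_47 be the row sums and z = Σ r_i the total number of 1s. Each pair of columns can share at most one row with both entries 1 (else a 2×2 all-ones block appears), so Σ_i C(r_i, 2) ≤ C(64, 2) = 2016. By convexity Σ_i C(r_i, 2) ≥ 47·C(z/47, 2) = z(z − 47)/(2·47), giving z² − 47z − 47·64·63 ≤ 0 and hence z ≤ (1/2)[47 + √(2209 + 4·189504)] = (1/2)[47 + √760225] ≈ (1/2)(47 + 871.9088) = 459.4544.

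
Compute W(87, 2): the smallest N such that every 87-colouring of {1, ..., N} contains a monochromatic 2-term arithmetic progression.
W(87, 2) = 87 + 1 = 88

A 2-term AP is any pair of integers, so a monochromatic 2-AP exists iff some colour is used at least twice. With 87 colours, the colouring i ↦ i on {1, ..., 87} uses each colour once, avoiding any monochromatic pair, so W(87, 2) > 87. For {1, ..., 88}, pigeonhole forces two integers of the same colour, which form a monochromatic 2-AP. Hence W(87, 2) = 88.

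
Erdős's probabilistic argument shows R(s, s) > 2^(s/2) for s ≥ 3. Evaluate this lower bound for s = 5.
2^(5/2) = 5.6569; so R(5, 5) > 5.6569

Colour each edge of K_n uniformly at random with red/blue. The expected number of monochromatic K_5 is C(n, 5) · 2 · 2^(−C(5,2)). If C(n, 5) · 2^(1 − C(5,2)) < 1, then with positive probability no monochromatic K_5 exists, so R(5, 5) > n. The standard estimate C(n, 5) ≤ n^5/5! shows this inequality holds whenever n ≤ 2^(5/2) (since 5! · 2^(C(5,2) − 1) > 2^(5^2/2) ≥ n^5). Hence R(5, 5) > 2^(5/2) = 5.6569.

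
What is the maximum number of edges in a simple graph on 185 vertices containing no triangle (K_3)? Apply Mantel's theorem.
ex(185, K_3) = ⌊185^2/4⌋ = 8556

Mantel (1907): a triangle-free graph on n vertices has at most ⌊n^2/4⌋ edges, with equality for the complete bipartite graph K_{⌊n/2⌋, ⌈n/2⌉}. For n = 185: ⌊185^2/4⌋ = ⌊34225/4⌋ = 8556. The extremal graph is K_{92, 93}, which has 92·93 = 8556 edges.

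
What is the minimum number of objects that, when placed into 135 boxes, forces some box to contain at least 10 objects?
n = (10 − 1)·135 + 1 = 1216

By the generalised pigeonhole principle, to guarantee some box contains ≥ r objects we need more than (r − 1) · k objects total. Threshold: n = (r − 1) · k + 1. With r = 10 and k = 135: n = 9 · 135 + 1 = 1215 + 1 = 1216. For n = 1215 = 9 · 135, we can put exactly 9 objects in every box, avoiding 10 in any single one — so 1216 is tight.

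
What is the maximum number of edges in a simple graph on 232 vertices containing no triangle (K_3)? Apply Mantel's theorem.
ex(232, K_3) = ⌊232^2/4⌋ = 13456

Mantel (1907): a triangle-free graph on n vertices has at most ⌊n^2/4⌋ edges, with equality for the complete bipartite graph K_{⌊n/2⌋, ⌈n/2⌉}. For n = 232: ⌊232^2/4⌋ = ⌊53824/4⌋ = 13456. The extremal graph is K_{116, 116}, which has 116·116 = 13456 edges.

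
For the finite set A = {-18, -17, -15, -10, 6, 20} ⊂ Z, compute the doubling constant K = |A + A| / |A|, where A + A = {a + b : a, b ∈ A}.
K = |A + A| / |A| = 21/6 = 7/2

Enumerate A + A = {a + b : a, b ∈ A}. With |A| = 6, there are |A|^2 = 36 ordered sum pairs; collecting distinct values, A + A = {-36, -35, -34, -33, -32, -30, -28, -27, -25, -20, -12, -11, -9, -4, 2, 3, 5, 10, 12, 26, 40}, so |A + A| = 21. Thus K = 21/6 = 7/2. For comparison, the minimum possible |A + A| over all 6-element sets is 2·6 − 1 = 11 (so min K = 11/6), attained only by arithmetic progressions.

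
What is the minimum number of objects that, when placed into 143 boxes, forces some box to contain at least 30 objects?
n = (30 − 1)·143 + 1 = 4148

By the generalised pigeonhole principle, to guarantee some box contains ≥ r objects we need more than (r − 1) · k objects total. Threshold: n = (r − 1) · k + 1. With r = 30 and k = 143: n = 29 · 143 + 1 = 4147 + 1 = 4148. For n = 4147 = 29 · 143, we can put exactly 29 objects in every box, avoiding 30 in any single one — so 4148 is tight.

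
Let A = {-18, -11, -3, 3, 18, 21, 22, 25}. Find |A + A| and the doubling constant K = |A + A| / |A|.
K = |A + A| / |A| = 33/8

Enumerate A + A = {a + b : a, b ∈ A}. With |A| = 8, there are |A|^2 = 64 ordered sum pairs; collecting distinct values, A + A = {-36, -29, -22, -21, -15, -14, -8, -6, 0, 3, 4, 6, 7, 10, 11, 14, 15, 18, 19, 21, 22, 24, 25, 28, 36, 39, 40, 42, 43, 44, 46, 47, 50}, so |A + A| = 33. Thus K = 33/8. For comparison, the minimum possible |A + A| over all 8-element sets is 2·8 − 1 = 15 (so min K = 15/8), attained only by arithmetic progressions.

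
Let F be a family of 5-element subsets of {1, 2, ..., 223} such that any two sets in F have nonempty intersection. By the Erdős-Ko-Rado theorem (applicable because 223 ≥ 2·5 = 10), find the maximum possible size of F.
max |F| = C(222, 4) = 98491965

Erdős-Ko-Rado (1961): when n ≥ 2k, max |F| = C(n−1, k−1). The bound is attained by the star {A : i ∈ A} for any fixed i ∈ [n]. Here C(223−1, 5−1) = C(222, 4) = 98491965.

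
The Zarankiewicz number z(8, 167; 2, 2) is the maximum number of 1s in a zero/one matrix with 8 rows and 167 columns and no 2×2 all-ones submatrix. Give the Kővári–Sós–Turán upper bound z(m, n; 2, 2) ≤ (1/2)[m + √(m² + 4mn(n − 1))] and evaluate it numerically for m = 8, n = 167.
z(8, 167; 2, 2) ≤ (1/2)[8 + √(8² + 4·8·167·166)] = (1/2)[8 + √887168] = 474.948

Kővári–Sós–Turán: let r_1, ..., r_8 be the row sums and z = Σ r_i the total number of 1s. Each pair of columns can share at most one row with both entries 1 (else a 2×2 all-ones block appears), so Σ_i C(r_i, 2) ≤ C(167, 2) = 13861. By convexity Σ_i C(r_i, 2) ≥ 8·C(z/8, 2) = z(z − 8)/(2·8), giving z² − 8z − 8·167·166 ≤ 0 and hence z ≤ (1/2)[8 + √(64 + 4·221776)] = (1/2)[8 + √887168] ≈ (1/2)(8 + 941.896) = 474.948.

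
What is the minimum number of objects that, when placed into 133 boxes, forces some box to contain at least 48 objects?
n = (48 − 1)·133 + 1 = 6252

By the generalised pigeonhole principle, to guarantee some box contains ≥ r objects we need more than (r − 1) · k objects total. Threshold: n = (r − 1) · k + 1. With r = 48 and k = 133: n = 47 · 133 + 1 = 6251 + 1 = 6252. For n = 6251 = 47 · 133, we can put exactly 47 objects in every box, avoiding 48 in any single one — so 6252 is tight.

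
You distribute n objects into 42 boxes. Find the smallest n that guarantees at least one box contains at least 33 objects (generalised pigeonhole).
n = (33 − 1)·42 + 1 = 1345

By the generalised pigeonhole principle, to guarantee some box contains ≥ r objects we need more than (r − 1) · k objects total. Threshold: n = (r − 1) · k + 1. With r = 33 and k = 42: n = 32 · 42 + 1 = 1344 + 1 = 1345. For n = 1344 = 32 · 42, we can put exactly 32 objects in every box, avoiding 33 in any single one — so 1345 is tight.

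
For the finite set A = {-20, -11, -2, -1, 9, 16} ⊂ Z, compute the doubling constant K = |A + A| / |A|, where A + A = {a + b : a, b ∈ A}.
K = |A + A| / |A| = 18/6 = 3

Enumerate A + A = {a + b : a, b ∈ A}. With |A| = 6, there are |A|^2 = 36 ordered sum pairs; collecting distinct values, A + A = {-40, -31, -22, -21, -13, -12, -11, -4, -3, -2, 5, 7, 8, 14, 15, 18, 25, 32}, so |A + A| = 18. Thus K = 18/6 = 3. For comparison, the minimum possible |A + A| over all 6-element sets is 2·6 − 1 = 11 (so min K = 11/6), attained only by arithmetic progressions.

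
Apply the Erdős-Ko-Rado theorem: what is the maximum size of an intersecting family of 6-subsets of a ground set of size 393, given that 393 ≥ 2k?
max |F| = C(392, 5) = 75184360888

The Erdős-Ko-Rado theorem states: for n ≥ 2k, an intersecting family of k-subsets of an n-element set has size at most C(n − 1, k − 1), with equality for 'star' families {A ⊆ [n] : |A| = k, i ∈ A} (fix an element i). For n = 393, k = 6: C(392, 5) = 75184360888.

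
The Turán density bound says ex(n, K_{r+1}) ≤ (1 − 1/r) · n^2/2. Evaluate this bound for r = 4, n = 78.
Turán density bound = (3/4) · 78^2/2 = 4563/2 ≈ 2281.5

Turán's theorem: ex(n, K_{r+1}) is achieved by the complete r-partite Turán graph T(n, r) with parts as balanced as possible, and is at most (1 − 1/r) · n^2/2. For r = 4, n = 78: the density bound is (3/4) · 6084/2 = 4563/2 ≈ 2281.5. The integer-valued extremum is e(T(78, 4)) = 2281, which is strictly less than the density bound 4563/2 since 4 ∤ 78 (the parts of T(78, 4) cannot all be equal).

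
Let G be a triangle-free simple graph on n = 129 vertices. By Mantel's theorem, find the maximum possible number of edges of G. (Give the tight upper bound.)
ex(129, K_3) = ⌊129^2/4⌋ = 4160

Mantel (1907): a triangle-free graph on n vertices has at most ⌊n^2/4⌋ edges, with equality for the complete bipartite graph K_{⌊n/2⌋, ⌈n/2⌉}. For n = 129: ⌊129^2/4⌋ = ⌊16641/4⌋ = 4160. The extremal graph is K_{64, 65}, which has 64·65 = 4160 edges.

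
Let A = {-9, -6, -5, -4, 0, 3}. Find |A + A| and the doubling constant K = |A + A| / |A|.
K = |A + A| / |A| = 18/6 = 3

Enumerate A + A = {a + b : a, b ∈ A}. With |A| = 6, there are |A|^2 = 36 ordered sum pairs; collecting distinct values, A + A = {-18, -15, -14, -13, -12, -11, -10, -9, -8, -6, -5, -4, -3, -2, -1, 0, 3, 6}, so |A + A| = 18. Thus K = 18/6 = 3. For comparison, the minimum possible |A + A| over all 6-element sets is 2·6 − 1 = 11 (so min K = 11/6), attained only by arithmetic progressions.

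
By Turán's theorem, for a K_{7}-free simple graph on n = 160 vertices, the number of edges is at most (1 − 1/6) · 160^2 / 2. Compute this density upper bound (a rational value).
Turán density bound = (5/6) · 160^2/2 = 32000/3 ≈ 10666.6667

Turán's theorem: ex(n, K_{r+1}) is achieved by the complete r-partite Turán graph T(n, r) with parts as balanced as possible, and is at most (1 − 1/r) · n^2/2. For r = 6, n = 160: the density bound is (5/6) · 25600/2 = 32000/3 ≈ 10666.6667. The integer-valued extremum is e(T(160, 6)) = 10666, which is strictly less than the density bound 32000/3 since 6 ∤ 160 (the parts of T(160, 6) cannot all be equal).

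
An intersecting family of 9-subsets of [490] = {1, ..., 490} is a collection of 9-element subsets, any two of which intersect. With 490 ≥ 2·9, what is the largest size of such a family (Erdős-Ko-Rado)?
max |F| = C(489, 8) = 76551667882585533

Erdős-Ko-Rado (1961): when n ≥ 2k, max |F| = C(n−1, k−1). The bound is attained by the star {A : i ∈ A} for any fixed i ∈ [n]. Here C(490−1, 9−1) = C(489, 8) = 76551667882585533.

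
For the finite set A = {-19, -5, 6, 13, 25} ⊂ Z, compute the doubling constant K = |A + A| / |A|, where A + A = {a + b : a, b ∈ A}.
K = |A + A| / |A| = 15/5 = 3

Enumerate A + A = {a + b : a, b ∈ A}. With |A| = 5, there are |A|^2 = 25 ordered sum pairs; collecting distinct values, A + A = {-38, -24, -13, -10, -6, 1, 6, 8, 12, 19, 20, 26, 31, 38, 50}, so |A + A| = 15. Thus K = 15/5 = 3. For comparison, the minimum possible |A + A| over all 5-element sets is 2·5 − 1 = 9 (so min K = 9/5), attained only by arithmetic progressions.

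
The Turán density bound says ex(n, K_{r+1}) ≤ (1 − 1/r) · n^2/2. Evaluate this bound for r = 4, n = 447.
Turán density bound = (3/4) · 447^2/2 = 599427/8 ≈ 74928.375

Turán's theorem: ex(n, K_{r+1}) is achieved by the complete r-partite Turán graph T(n, r) with parts as balanced as possible, and is at most (1 − 1/r) · n^2/2. For r = 4, n = 447: the density bound is (3/4) · 199809/2 = 599427/8 ≈ 74928.375. The integer-valued extremum is e(T(447, 4)) = 74928, which is strictly less than the density bound 599427/8 since 4 ∤ 447 (the parts of T(447, 4) cannot all be equal).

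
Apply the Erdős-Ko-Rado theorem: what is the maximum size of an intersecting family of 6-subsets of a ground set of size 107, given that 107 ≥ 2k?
max |F| = C(106, 5) = 101340876

The Erdős-Ko-Rado theorem states: for n ≥ 2k, an intersecting family of k-subsets of an n-element set has size at most C(n − 1, k − 1), with equality for 'star' families {A ⊆ [n] : |A| = k, i ∈ A} (fix an element i). For n = 107, k = 6: C(106, 5) = 101340876.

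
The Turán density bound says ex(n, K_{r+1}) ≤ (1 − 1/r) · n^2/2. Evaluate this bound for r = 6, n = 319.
Turán density bound = (5/6) · 319^2/2 = 508805/12 ≈ 42400.4167

Turán's theorem: ex(n, K_{r+1}) is achieved by the complete r-partite Turán graph T(n, r) with parts as balanced as possible, and is at most (1 − 1/r) · n^2/2. For r = 6, n = 319: the density bound is (5/6) · 101761/2 = 508805/12 ≈ 42400.4167. The integer-valued extremum is e(T(319, 6)) = 42400, which is strictly less than the density bound 508805/12 since 6 ∤ 319 (the parts of T(319, 6) cannot all be equal).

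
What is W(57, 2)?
W(57, 2) = 57 + 1 = 58

A 2-term AP is any pair of integers, so a monochromatic 2-AP exists iff some colour is used at least twice. With 57 colours, the colouring i ↦ i on {1, ..., 57} uses each colour once, avoiding any monochromatic pair, so W(57, 2) > 57. For {1, ..., 58}, pigeonhole forces two integers of the same colour, which form a monochromatic 2-AP. Hence W(57, 2) = 58.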